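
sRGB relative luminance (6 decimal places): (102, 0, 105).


Linearize each channel (sRGB transfer function): c = v/255; c_lin = c/12.92 if c ≤ 0.04045, else ((c+0.055)/1.055)^2.4
  R: 102/255 ≈ 0.400000 > 0.04045 → ((0.400000+0.055)/1.055)^2.4 ≈ 0.132868
  G: 0/255 ≈ 0.000000 ≤ 0.04045 → 0.000000/12.92 ≈ 0.000000
  B: 105/255 ≈ 0.411765 > 0.04045 → ((0.411765+0.055)/1.055)^2.4 ≈ 0.141263
R_lin = 0.132868, G_lin = 0.000000, B_lin = 0.141263
L = 0.2126×R + 0.7152×G + 0.0722×B
L = 0.2126×0.132868 + 0.7152×0.000000 + 0.0722×0.141263
L ≈ 0.038447


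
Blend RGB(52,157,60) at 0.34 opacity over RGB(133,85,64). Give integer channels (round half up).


C = α×F + (1-α)×B, with 1-α = 0.66
R: 0.34×52 + 0.66×133 = 17.68 + 87.78 = 105.46 → 105
G: 0.34×157 + 0.66×85 = 53.38 + 56.10 = 109.48 → 109
B: 0.34×60 + 0.66×64 = 20.40 + 42.24 = 62.64 → 63
= RGB(105, 109, 63)


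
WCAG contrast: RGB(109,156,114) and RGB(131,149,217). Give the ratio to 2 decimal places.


Linearize each sRGB channel c=v/255: c/12.92 if c ≤ 0.04045 else ((c+0.055)/1.055)^2.4
L = 0.2126×R_lin + 0.7152×G_lin + 0.0722×B_lin
Color 1 (109,156,114):
  R=109: 109/255≈0.4275 > 0.04045 → ((0.4275+0.055)/1.055)^2.4 ≈ 0.15293
  G=156: 156/255≈0.6118 > 0.04045 → ((0.6118+0.055)/1.055)^2.4 ≈ 0.33245
  B=114: 114/255≈0.4471 > 0.04045 → ((0.4471+0.055)/1.055)^2.4 ≈ 0.16827
  L1 = 0.2126×0.15293 + 0.7152×0.33245 + 0.0722×0.16827 ≈ 0.28243
Color 2 (131,149,217):
  R=131: 131/255≈0.5137 > 0.04045 → ((0.5137+0.055)/1.055)^2.4 ≈ 0.22697
  G=149: 149/255≈0.5843 > 0.04045 → ((0.5843+0.055)/1.055)^2.4 ≈ 0.30054
  B=217: 217/255≈0.8510 > 0.04045 → ((0.8510+0.055)/1.055)^2.4 ≈ 0.69387
  L2 = 0.2126×0.22697 + 0.7152×0.30054 + 0.0722×0.69387 ≈ 0.31330
Lighter = 0.31330, Darker = 0.28243
Ratio = (L_lighter + 0.05) / (L_darker + 0.05)
Ratio = (0.31330 + 0.05) / (0.28243 + 0.05) = 0.36330 / 0.33243 ≈ 1.0929
Ratio ≈ 1.09:1


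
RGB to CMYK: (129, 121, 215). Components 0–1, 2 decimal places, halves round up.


R'=129/255≈0.5059, G'=121/255≈0.4745, B'=215/255≈0.8431
K = 1 - max(R',G',B') = 1 - 215/255 = 40/255 = 0.15686… → 0.16
(1-R'-K)/(1-K) simplifies to (max-R)/max with max = 215:
C = (215-129)/215 = 86/215 = 0.4 → 0.40
M = (215-121)/215 = 94/215 = 0.43720… → 0.44
Y = (215-215)/215 = 0/215 = 0 → 0.00
= CMYK(0.40, 0.44, 0.00, 0.16)


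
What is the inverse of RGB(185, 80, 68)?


Invert: (255-R, 255-G, 255-B)
R: 255-185 = 70
G: 255-80 = 175
B: 255-68 = 187
= RGB(70, 175, 187)


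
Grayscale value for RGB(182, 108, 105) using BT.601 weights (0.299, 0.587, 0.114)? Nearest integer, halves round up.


Gray = 0.299×R + 0.587×G + 0.114×B
Gray = 0.299×182 + 0.587×108 + 0.114×105
Gray = 54.418 + 63.396 + 11.970
Gray = 129.784 → round half up → 130
Gray = 130


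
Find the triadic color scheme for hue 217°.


Triadic: equally spaced at 120° intervals
H1 = 217°
H2 = (217 + 120) mod 360 = 337°
H3 = (217 + 240) mod 360 = 97°
Triadic = 217°, 337°, 97°


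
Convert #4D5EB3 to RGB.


4D → 77 (R)
5E → 94 (G)
B3 → 179 (B)
= RGB(77, 94, 179)


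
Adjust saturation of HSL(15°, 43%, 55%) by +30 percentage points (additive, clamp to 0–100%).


Original S = 43%
Adjustment = +30 percentage points
New S = 43 + (30) = 73
Clamp to [0, 100] → 73
= HSL(15°, 73%, 55%)


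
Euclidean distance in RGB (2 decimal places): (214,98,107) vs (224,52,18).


d = √[(R₁-R₂)² + (G₁-G₂)² + (B₁-B₂)²]
d = √[(214-224)² + (98-52)² + (107-18)²]
d = √[100 + 2116 + 7921]
d = √10137
d ≈ 100.68


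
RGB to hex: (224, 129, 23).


R = 224 → E0 (hex)
G = 129 → 81 (hex)
B = 23 → 17 (hex)
Hex = #E08117


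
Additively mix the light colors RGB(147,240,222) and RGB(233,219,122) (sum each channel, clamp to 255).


Additive: each channel = min(255, C₁+C₂)
R: 147+233 = 380 → 255
G: 240+219 = 459 → 255
B: 222+122 = 344 → 255
= RGB(255, 255, 255)


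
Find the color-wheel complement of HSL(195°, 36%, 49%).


Complement = opposite side of color wheel = hue + 180°
H' = (195 + 180) mod 360 = 15°
S and L unchanged.
= HSL(15°, 36%, 49%)


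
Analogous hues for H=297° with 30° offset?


Base hue: 297°
Left analog: (297 - 30) mod 360 = 267°
Right analog: (297 + 30) mod 360 = 327°
Analogous hues = 267° and 327°


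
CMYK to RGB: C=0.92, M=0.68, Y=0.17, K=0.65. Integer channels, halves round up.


R = 255 × (1-C) × (1-K) = 255 × 0.08 × 0.35 = 7.14 → 7
G = 255 × (1-M) × (1-K) = 255 × 0.32 × 0.35 = 28.56 → 29
B = 255 × (1-Y) × (1-K) = 255 × 0.83 × 0.35 = 74.0775 → 74
= RGB(7, 29, 74)


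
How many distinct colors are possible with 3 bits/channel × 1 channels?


Total bits = 3 bits/channel × 1 channels = 3 bits
Distinct colors = 2^3
= 8 colors


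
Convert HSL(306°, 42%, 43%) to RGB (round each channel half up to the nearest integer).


H=306°, S=0.42, L=0.43
C = (1-|2L-1|)×S = (1-|-0.14|)×0.42 = 0.3612
H' = H/60 = 306/60 ≈ 5.1000; X = C×(1-|H' mod 2 - 1|) = 0.32508
m = L - C/2 = 0.43 - 0.1806 = 0.2494
Sector ⌊H'⌋ = 5 → (R',G',B') = (0.3612, 0.0, 0.32508)
RGB = ((R'+m)×255, (G'+m)×255, (B'+m)×255) = (155.703, 63.597, 146.4924)
Round half up → RGB(156, 64, 146)


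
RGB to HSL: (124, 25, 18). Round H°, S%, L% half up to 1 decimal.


Normalize: R'=124/255≈0.4863, G'=25/255≈0.0980, B'=18/255≈0.0706
Max=124/255, Min=18/255, Δ=Max-Min=106/255
L = (Max+Min)/2 = (124+18)/510 = 142/510 = 0.27843… → L = 27.8%
L ≤ 0.5 → S = Δ/(Max+Min) = 106/(124+18) = 106/142 = 0.74647… → S = 74.6%
(the 1/255 factors cancel in S and H, so raw channel differences can be used)
Max is R' → H = 60 × (((G-B)/Δ) mod 6) = 60 × (((25-18)/106) mod 6)
  7/106 = 0.0660…
  H = 60 × 0.0660… = 3.962…° → H = 4.0°
= HSL(4.0°, 74.6%, 27.8%)


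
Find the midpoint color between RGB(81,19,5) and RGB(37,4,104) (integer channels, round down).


Midpoint: each channel = ⌊(C₁+C₂)/2⌋
R: ⌊(81+37)/2⌋ = 59
G: ⌊(19+4)/2⌋ = 11
B: ⌊(5+104)/2⌋ = 54
= RGB(59, 11, 54)


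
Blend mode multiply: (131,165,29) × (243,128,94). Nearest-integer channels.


Multiply: C = A×B/255, rounded to nearest integer
R: 131×243/255 = 31833/255 ≈ 124.835 → 125
G: 165×128/255 = 21120/255 ≈ 82.824 → 83
B: 29×94/255 = 2726/255 ≈ 10.690 → 11
= RGB(125, 83, 11)


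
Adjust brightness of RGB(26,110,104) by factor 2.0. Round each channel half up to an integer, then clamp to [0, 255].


Multiply each channel by 2.0, round half up, clamp to [0, 255]
R: 26×2.0 = 52
G: 110×2.0 = 220
B: 104×2.0 = 208
= RGB(52, 220, 208)


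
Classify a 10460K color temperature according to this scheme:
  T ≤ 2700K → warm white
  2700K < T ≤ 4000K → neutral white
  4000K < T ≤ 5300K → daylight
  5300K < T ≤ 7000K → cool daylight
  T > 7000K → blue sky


Temperature: 10460K
10460K > 7000K → blue sky
Classification: blue sky


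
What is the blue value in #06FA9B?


Color: #06FA9B
R = 06 = 6
G = FA = 250
B = 9B = 155
Blue = 155


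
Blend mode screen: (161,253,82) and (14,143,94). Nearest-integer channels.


Screen: C = 255 - (255-A)×(255-B)/255, rounded to nearest integer
R: 255 - (255-161)×(255-14)/255 = 255 - 22654/255 ≈ 255 - 88.839 = 166.161 → 166
G: 255 - (255-253)×(255-143)/255 = 255 - 224/255 ≈ 255 - 0.878 = 254.122 → 254
B: 255 - (255-82)×(255-94)/255 = 255 - 27853/255 ≈ 255 - 109.227 = 145.773 → 146
= RGB(166, 254, 146)


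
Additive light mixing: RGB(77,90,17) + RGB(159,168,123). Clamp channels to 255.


Additive: each channel = min(255, C₁+C₂)
R: 77+159 = 236 → 236
G: 90+168 = 258 → 255
B: 17+123 = 140 → 140
= RGB(236, 255, 140)


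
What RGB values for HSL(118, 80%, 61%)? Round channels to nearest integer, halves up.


H=118°, S=0.80, L=0.61
C = (1-|2L-1|)×S = (1-|0.22|)×0.80 = 0.624
H' = H/60 = 118/60 ≈ 1.9667; X = C×(1-|H' mod 2 - 1|) = 0.0208
m = L - C/2 = 0.61 - 0.312 = 0.298
Sector ⌊H'⌋ = 1 → (R',G',B') = (0.0208, 0.624, 0.0)
RGB = ((R'+m)×255, (G'+m)×255, (B'+m)×255) = (81.294, 235.11, 75.99)
Round half up → RGB(81, 235, 76)


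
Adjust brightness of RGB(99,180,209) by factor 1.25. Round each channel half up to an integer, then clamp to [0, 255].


Multiply each channel by 1.25, round half up, clamp to [0, 255]
R: 99×1.25 = 123.75 → round → 124
G: 180×1.25 = 225
B: 209×1.25 = 261.25 → round → 261 → clamp → 255
= RGB(124, 225, 255)


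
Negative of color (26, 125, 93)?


Invert: (255-R, 255-G, 255-B)
R: 255-26 = 229
G: 255-125 = 130
B: 255-93 = 162
= RGB(229, 130, 162)


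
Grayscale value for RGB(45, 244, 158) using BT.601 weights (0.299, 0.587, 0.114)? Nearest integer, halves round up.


Gray = 0.299×R + 0.587×G + 0.114×B
Gray = 0.299×45 + 0.587×244 + 0.114×158
Gray = 13.455 + 143.228 + 18.012
Gray = 174.695 → round half up → 175
Gray = 175


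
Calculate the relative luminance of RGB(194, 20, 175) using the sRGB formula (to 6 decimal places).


Linearize each channel (sRGB transfer function): c = v/255; c_lin = c/12.92 if c ≤ 0.04045, else ((c+0.055)/1.055)^2.4
  R: 194/255 ≈ 0.760784 > 0.04045 → ((0.760784+0.055)/1.055)^2.4 ≈ 0.539479
  G: 20/255 ≈ 0.078431 > 0.04045 → ((0.078431+0.055)/1.055)^2.4 ≈ 0.006995
  B: 175/255 ≈ 0.686275 > 0.04045 → ((0.686275+0.055)/1.055)^2.4 ≈ 0.428690
R_lin = 0.539479, G_lin = 0.006995, B_lin = 0.428690
L = 0.2126×R + 0.7152×G + 0.0722×B
L = 0.2126×0.539479 + 0.7152×0.006995 + 0.0722×0.428690
L ≈ 0.150648


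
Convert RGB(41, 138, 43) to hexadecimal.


R = 41 → 29 (hex)
G = 138 → 8A (hex)
B = 43 → 2B (hex)
Hex = #298A2B


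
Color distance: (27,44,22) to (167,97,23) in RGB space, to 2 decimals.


d = √[(R₁-R₂)² + (G₁-G₂)² + (B₁-B₂)²]
d = √[(27-167)² + (44-97)² + (22-23)²]
d = √[19600 + 2809 + 1]
d = √22410
d ≈ 149.70


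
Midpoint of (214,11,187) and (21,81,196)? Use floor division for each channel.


Midpoint: each channel = ⌊(C₁+C₂)/2⌋
R: ⌊(214+21)/2⌋ = 117
G: ⌊(11+81)/2⌋ = 46
B: ⌊(187+196)/2⌋ = 191
= RGB(117, 46, 191)


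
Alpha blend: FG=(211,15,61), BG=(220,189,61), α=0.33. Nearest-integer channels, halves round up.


C = α×F + (1-α)×B, with 1-α = 0.67
R: 0.33×211 + 0.67×220 = 69.63 + 147.40 = 217.03 → 217
G: 0.33×15 + 0.67×189 = 4.95 + 126.63 = 131.58 → 132
B: 0.33×61 + 0.67×61 = 20.13 + 40.87 = 61.00 → 61
= RGB(217, 132, 61)


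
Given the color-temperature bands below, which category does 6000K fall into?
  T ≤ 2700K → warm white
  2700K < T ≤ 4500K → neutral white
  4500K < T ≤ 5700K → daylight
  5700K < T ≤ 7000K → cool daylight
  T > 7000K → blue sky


Temperature: 6000K
5700K < 6000K ≤ 7000K → cool daylight
Classification: cool daylight


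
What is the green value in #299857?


Color: #299857
R = 29 = 41
G = 98 = 152
B = 57 = 87
Green = 152


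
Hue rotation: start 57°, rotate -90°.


New hue = (H + rotation) mod 360
New hue = (57 -90) mod 360
= -33 mod 360
= 327°


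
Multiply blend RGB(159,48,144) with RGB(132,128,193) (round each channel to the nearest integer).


Multiply: C = A×B/255, rounded to nearest integer
R: 159×132/255 = 20988/255 ≈ 82.306 → 82
G: 48×128/255 = 6144/255 ≈ 24.094 → 24
B: 144×193/255 = 27792/255 ≈ 108.988 → 109
= RGB(82, 24, 109)


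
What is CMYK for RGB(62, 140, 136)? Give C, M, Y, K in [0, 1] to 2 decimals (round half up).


R'=62/255≈0.2431, G'=140/255≈0.5490, B'=136/255≈0.5333
K = 1 - max(R',G',B') = 1 - 140/255 = 115/255 = 0.45098… → 0.45
(1-R'-K)/(1-K) simplifies to (max-R)/max with max = 140:
C = (140-62)/140 = 78/140 = 0.55714… → 0.56
M = (140-140)/140 = 0/140 = 0 → 0.00
Y = (140-136)/140 = 4/140 = 0.02857… → 0.03
= CMYK(0.56, 0.00, 0.03, 0.45)


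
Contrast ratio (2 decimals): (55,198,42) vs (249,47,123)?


Linearize each sRGB channel c=v/255: c/12.92 if c ≤ 0.04045 else ((c+0.055)/1.055)^2.4
L = 0.2126×R_lin + 0.7152×G_lin + 0.0722×B_lin
Color 1 (55,198,42):
  R=55: 55/255≈0.2157 > 0.04045 → ((0.2157+0.055)/1.055)^2.4 ≈ 0.03820
  G=198: 198/255≈0.7765 > 0.04045 → ((0.7765+0.055)/1.055)^2.4 ≈ 0.56471
  B=42: 42/255≈0.1647 > 0.04045 → ((0.1647+0.055)/1.055)^2.4 ≈ 0.02315
  L1 = 0.2126×0.03820 + 0.7152×0.56471 + 0.0722×0.02315 ≈ 0.41368
Color 2 (249,47,123):
  R=249: 249/255≈0.9765 > 0.04045 → ((0.9765+0.055)/1.055)^2.4 ≈ 0.94731
  G=47: 47/255≈0.1843 > 0.04045 → ((0.1843+0.055)/1.055)^2.4 ≈ 0.02843
  B=123: 123/255≈0.4824 > 0.04045 → ((0.4824+0.055)/1.055)^2.4 ≈ 0.19807
  L2 = 0.2126×0.94731 + 0.7152×0.02843 + 0.0722×0.19807 ≈ 0.23603
Lighter = 0.41368, Darker = 0.23603
Ratio = (L_lighter + 0.05) / (L_darker + 0.05)
Ratio = (0.41368 + 0.05) / (0.23603 + 0.05) = 0.46368 / 0.28603 ≈ 1.6211
Ratio ≈ 1.62:1


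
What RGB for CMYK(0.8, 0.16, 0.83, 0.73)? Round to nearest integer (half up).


R = 255 × (1-C) × (1-K) = 255 × 0.20 × 0.27 = 13.77 → 14
G = 255 × (1-M) × (1-K) = 255 × 0.84 × 0.27 = 57.834 → 58
B = 255 × (1-Y) × (1-K) = 255 × 0.17 × 0.27 = 11.7045 → 12
= RGB(14, 58, 12)


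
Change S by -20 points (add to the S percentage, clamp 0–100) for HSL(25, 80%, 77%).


Original S = 80%
Adjustment = -20 percentage points
New S = 80 + (-20) = 60
Clamp to [0, 100] → 60
= HSL(25°, 60%, 77%)


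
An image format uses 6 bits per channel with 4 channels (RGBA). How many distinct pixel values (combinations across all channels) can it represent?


Total bits = 6 bits/channel × 4 channels = 24 bits
Distinct pixel values = 2^24
= 16,777,216 pixel values


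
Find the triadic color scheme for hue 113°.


Triadic: equally spaced at 120° intervals
H1 = 113°
H2 = (113 + 120) mod 360 = 233°
H3 = (113 + 240) mod 360 = 353°
Triadic = 113°, 233°, 353°


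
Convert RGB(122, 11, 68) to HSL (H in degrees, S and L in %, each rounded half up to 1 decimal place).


Normalize: R'=122/255≈0.4784, G'=11/255≈0.0431, B'=68/255≈0.2667
Max=122/255, Min=11/255, Δ=Max-Min=111/255
L = (Max+Min)/2 = (122+11)/510 = 133/510 = 0.26078… → L = 26.1%
L ≤ 0.5 → S = Δ/(Max+Min) = 111/(122+11) = 111/133 = 0.83458… → S = 83.5%
(the 1/255 factors cancel in S and H, so raw channel differences can be used)
Max is R' → H = 60 × (((G-B)/Δ) mod 6) = 60 × (((11-68)/111) mod 6)
  (-57)/111 = -0.5135…; negative, so add 6 → 5.4864…
  H = 60 × 5.4864… = 329.189…° → H = 329.2°
= HSL(329.2°, 83.5%, 26.1%)


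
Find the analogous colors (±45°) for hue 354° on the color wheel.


Base hue: 354°
Left analog: (354 - 45) mod 360 = 309°
Right analog: (354 + 45) mod 360 = 39°
Analogous hues = 309° and 39°


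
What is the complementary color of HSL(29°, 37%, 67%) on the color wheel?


Complement = opposite side of color wheel = hue + 180°
H' = (29 + 180) mod 360 = 209°
S and L unchanged.
= HSL(209°, 37%, 67%)


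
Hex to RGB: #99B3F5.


99 → 153 (R)
B3 → 179 (G)
F5 → 245 (B)
= RGB(153, 179, 245)


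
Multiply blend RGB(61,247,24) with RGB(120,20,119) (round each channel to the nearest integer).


Multiply: C = A×B/255, rounded to nearest integer
R: 61×120/255 = 7320/255 ≈ 28.706 → 29
G: 247×20/255 = 4940/255 ≈ 19.373 → 19
B: 24×119/255 = 2856/255 ≈ 11.200 → 11
= RGB(29, 19, 11)


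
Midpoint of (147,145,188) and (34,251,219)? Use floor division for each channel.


Midpoint: each channel = ⌊(C₁+C₂)/2⌋
R: ⌊(147+34)/2⌋ = 90
G: ⌊(145+251)/2⌋ = 198
B: ⌊(188+219)/2⌋ = 203
= RGB(90, 198, 203)


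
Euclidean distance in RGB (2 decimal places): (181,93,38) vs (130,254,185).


d = √[(R₁-R₂)² + (G₁-G₂)² + (B₁-B₂)²]
d = √[(181-130)² + (93-254)² + (38-185)²]
d = √[2601 + 25921 + 21609]
d = √50131
d ≈ 223.90


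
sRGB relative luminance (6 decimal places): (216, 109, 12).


Linearize each channel (sRGB transfer function): c = v/255; c_lin = c/12.92 if c ≤ 0.04045, else ((c+0.055)/1.055)^2.4
  R: 216/255 ≈ 0.847059 > 0.04045 → ((0.847059+0.055)/1.055)^2.4 ≈ 0.686685
  G: 109/255 ≈ 0.427451 > 0.04045 → ((0.427451+0.055)/1.055)^2.4 ≈ 0.152926
  B: 12/255 ≈ 0.047059 > 0.04045 → ((0.047059+0.055)/1.055)^2.4 ≈ 0.003677
R_lin = 0.686685, G_lin = 0.152926, B_lin = 0.003677
L = 0.2126×R + 0.7152×G + 0.0722×B
L = 0.2126×0.686685 + 0.7152×0.152926 + 0.0722×0.003677
L ≈ 0.255628


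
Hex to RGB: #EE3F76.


EE → 238 (R)
3F → 63 (G)
76 → 118 (B)
= RGB(238, 63, 118)


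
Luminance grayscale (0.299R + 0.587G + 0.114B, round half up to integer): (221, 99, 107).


Gray = 0.299×R + 0.587×G + 0.114×B
Gray = 0.299×221 + 0.587×99 + 0.114×107
Gray = 66.079 + 58.113 + 12.198
Gray = 136.390 → round half up → 136
Gray = 136


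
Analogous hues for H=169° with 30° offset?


Base hue: 169°
Left analog: (169 - 30) mod 360 = 139°
Right analog: (169 + 30) mod 360 = 199°
Analogous hues = 139° and 199°


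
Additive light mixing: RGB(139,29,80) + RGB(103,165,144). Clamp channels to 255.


Additive: each channel = min(255, C₁+C₂)
R: 139+103 = 242 → 242
G: 29+165 = 194 → 194
B: 80+144 = 224 → 224
= RGB(242, 194, 224)


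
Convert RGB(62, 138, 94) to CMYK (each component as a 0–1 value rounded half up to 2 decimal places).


R'=62/255≈0.2431, G'=138/255≈0.5412, B'=94/255≈0.3686
K = 1 - max(R',G',B') = 1 - 138/255 = 117/255 = 0.45882… → 0.46
(1-R'-K)/(1-K) simplifies to (max-R)/max with max = 138:
C = (138-62)/138 = 76/138 = 0.55072… → 0.55
M = (138-138)/138 = 0/138 = 0 → 0.00
Y = (138-94)/138 = 44/138 = 0.31884… → 0.32
= CMYK(0.55, 0.00, 0.32, 0.46)


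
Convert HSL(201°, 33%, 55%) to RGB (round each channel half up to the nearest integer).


H=201°, S=0.33, L=0.55
C = (1-|2L-1|)×S = (1-|0.10|)×0.33 = 0.297
H' = H/60 = 201/60 ≈ 3.3500; X = C×(1-|H' mod 2 - 1|) = 0.19305
m = L - C/2 = 0.55 - 0.1485 = 0.4015
Sector ⌊H'⌋ = 3 → (R',G',B') = (0.0, 0.19305, 0.297)
RGB = ((R'+m)×255, (G'+m)×255, (B'+m)×255) = (102.3825, 151.61025, 178.1175)
Round half up → RGB(102, 152, 178)


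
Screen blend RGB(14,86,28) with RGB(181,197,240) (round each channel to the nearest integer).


Screen: C = 255 - (255-A)×(255-B)/255, rounded to nearest integer
R: 255 - (255-14)×(255-181)/255 = 255 - 17834/255 ≈ 255 - 69.937 = 185.063 → 185
G: 255 - (255-86)×(255-197)/255 = 255 - 9802/255 ≈ 255 - 38.439 = 216.561 → 217
B: 255 - (255-28)×(255-240)/255 = 255 - 3405/255 ≈ 255 - 13.353 = 241.647 → 242
= RGB(185, 217, 242)


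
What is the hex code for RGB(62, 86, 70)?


R = 62 → 3E (hex)
G = 86 → 56 (hex)
B = 70 → 46 (hex)
Hex = #3E5646


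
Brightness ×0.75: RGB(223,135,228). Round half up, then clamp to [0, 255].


Multiply each channel by 0.75, round half up, clamp to [0, 255]
R: 223×0.75 = 167.25 → round → 167
G: 135×0.75 = 101.25 → round → 101
B: 228×0.75 = 171
= RGB(167, 101, 171)


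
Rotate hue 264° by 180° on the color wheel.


New hue = (H + rotation) mod 360
New hue = (264 + 180) mod 360
= 444 mod 360
= 84°


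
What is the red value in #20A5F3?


Color: #20A5F3
R = 20 = 32
G = A5 = 165
B = F3 = 243
Red = 32


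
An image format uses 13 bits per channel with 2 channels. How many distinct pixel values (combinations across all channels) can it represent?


Total bits = 13 bits/channel × 2 channels = 26 bits
Distinct pixel values = 2^26
= 67,108,864 pixel values


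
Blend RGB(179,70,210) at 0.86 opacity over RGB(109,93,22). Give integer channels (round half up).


C = α×F + (1-α)×B, with 1-α = 0.14
R: 0.86×179 + 0.14×109 = 153.94 + 15.26 = 169.20 → 169
G: 0.86×70 + 0.14×93 = 60.20 + 13.02 = 73.22 → 73
B: 0.86×210 + 0.14×22 = 180.60 + 3.08 = 183.68 → 184
= RGB(169, 73, 184)


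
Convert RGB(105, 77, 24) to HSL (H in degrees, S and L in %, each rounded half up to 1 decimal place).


Normalize: R'=105/255≈0.4118, G'=77/255≈0.3020, B'=24/255≈0.0941
Max=105/255, Min=24/255, Δ=Max-Min=81/255
L = (Max+Min)/2 = (105+24)/510 = 129/510 = 0.25294… → L = 25.3%
L ≤ 0.5 → S = Δ/(Max+Min) = 81/(105+24) = 81/129 = 0.62790… → S = 62.8%
(the 1/255 factors cancel in S and H, so raw channel differences can be used)
Max is R' → H = 60 × (((G-B)/Δ) mod 6) = 60 × (((77-24)/81) mod 6)
  53/81 = 0.6543…
  H = 60 × 0.6543… = 39.259…° → H = 39.3°
= HSL(39.3°, 62.8%, 25.3%)


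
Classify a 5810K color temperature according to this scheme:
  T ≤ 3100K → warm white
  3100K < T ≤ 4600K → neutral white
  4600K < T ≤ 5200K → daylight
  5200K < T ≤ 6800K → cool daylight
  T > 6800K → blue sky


Temperature: 5810K
5200K < 5810K ≤ 6800K → cool daylight
Classification: cool daylight


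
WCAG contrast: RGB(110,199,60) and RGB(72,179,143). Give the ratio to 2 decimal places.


Linearize each sRGB channel c=v/255: c/12.92 if c ≤ 0.04045 else ((c+0.055)/1.055)^2.4
L = 0.2126×R_lin + 0.7152×G_lin + 0.0722×B_lin
Color 1 (110,199,60):
  R=110: 110/255≈0.4314 > 0.04045 → ((0.4314+0.055)/1.055)^2.4 ≈ 0.15593
  G=199: 199/255≈0.7804 > 0.04045 → ((0.7804+0.055)/1.055)^2.4 ≈ 0.57112
  B=60: 60/255≈0.2353 > 0.04045 → ((0.2353+0.055)/1.055)^2.4 ≈ 0.04519
  L1 = 0.2126×0.15593 + 0.7152×0.57112 + 0.0722×0.04519 ≈ 0.44488
Color 2 (72,179,143):
  R=72: 72/255≈0.2824 > 0.04045 → ((0.2824+0.055)/1.055)^2.4 ≈ 0.06480
  G=179: 179/255≈0.7020 > 0.04045 → ((0.7020+0.055)/1.055)^2.4 ≈ 0.45079
  B=143: 143/255≈0.5608 > 0.04045 → ((0.5608+0.055)/1.055)^2.4 ≈ 0.27468
  L2 = 0.2126×0.06480 + 0.7152×0.45079 + 0.0722×0.27468 ≈ 0.35601
Lighter = 0.44488, Darker = 0.35601
Ratio = (L_lighter + 0.05) / (L_darker + 0.05)
Ratio = (0.44488 + 0.05) / (0.35601 + 0.05) = 0.49488 / 0.40601 ≈ 1.2189
Ratio ≈ 1.22:1


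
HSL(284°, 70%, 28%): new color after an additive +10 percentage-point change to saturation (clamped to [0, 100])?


Original S = 70%
Adjustment = +10 percentage points
New S = 70 + (10) = 80
Clamp to [0, 100] → 80
= HSL(284°, 80%, 28%)


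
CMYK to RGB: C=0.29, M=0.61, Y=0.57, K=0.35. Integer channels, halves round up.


R = 255 × (1-C) × (1-K) = 255 × 0.71 × 0.65 = 117.6825 → 118
G = 255 × (1-M) × (1-K) = 255 × 0.39 × 0.65 = 64.6425 → 65
B = 255 × (1-Y) × (1-K) = 255 × 0.43 × 0.65 = 71.2725 → 71
= RGB(118, 65, 71)


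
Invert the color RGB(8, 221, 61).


Invert: (255-R, 255-G, 255-B)
R: 255-8 = 247
G: 255-221 = 34
B: 255-61 = 194
= RGB(247, 34, 194)


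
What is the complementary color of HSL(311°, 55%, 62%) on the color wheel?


Complement = opposite side of color wheel = hue + 180°
H' = (311 + 180) mod 360 = 131°
S and L unchanged.
= HSL(131°, 55%, 62%)


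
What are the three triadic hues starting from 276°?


Triadic: equally spaced at 120° intervals
H1 = 276°
H2 = (276 + 120) mod 360 = 36°
H3 = (276 + 240) mod 360 = 156°
Triadic = 276°, 36°, 156°


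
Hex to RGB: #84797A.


84 → 132 (R)
79 → 121 (G)
7A → 122 (B)
= RGB(132, 121, 122)


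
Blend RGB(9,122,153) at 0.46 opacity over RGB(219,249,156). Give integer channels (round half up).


C = α×F + (1-α)×B, with 1-α = 0.54
R: 0.46×9 + 0.54×219 = 4.14 + 118.26 = 122.40 → 122
G: 0.46×122 + 0.54×249 = 56.12 + 134.46 = 190.58 → 191
B: 0.46×153 + 0.54×156 = 70.38 + 84.24 = 154.62 → 155
= RGB(122, 191, 155)


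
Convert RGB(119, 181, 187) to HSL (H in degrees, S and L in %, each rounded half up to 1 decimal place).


Normalize: R'=119/255≈0.4667, G'=181/255≈0.7098, B'=187/255≈0.7333
Max=187/255, Min=119/255, Δ=Max-Min=68/255
L = (Max+Min)/2 = (187+119)/510 = 306/510 = 0.6 → L = 60.0%
L > 0.5 → S = Δ/(2-Max-Min) = 68/(510-187-119) = 68/204 = 0.33333… → S = 33.3%
(the 1/255 factors cancel in S and H, so raw channel differences can be used)
Max is B' → H = 60 × ((R-G)/Δ + 4) = 60 × ((119-181)/68 + 4)
  -62/68 + 4 = -0.9117… + 4 = 3.0882…
  H = 60 × 3.0882… = 185.294…° → H = 185.3°
= HSL(185.3°, 33.3%, 60.0%)


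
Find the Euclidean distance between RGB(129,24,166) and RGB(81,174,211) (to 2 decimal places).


d = √[(R₁-R₂)² + (G₁-G₂)² + (B₁-B₂)²]
d = √[(129-81)² + (24-174)² + (166-211)²]
d = √[2304 + 22500 + 2025]
d = √26829
d ≈ 163.80


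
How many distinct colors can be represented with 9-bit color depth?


Colors = 2^bits = 2^9
= 512 colors


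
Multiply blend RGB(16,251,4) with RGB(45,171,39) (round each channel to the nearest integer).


Multiply: C = A×B/255, rounded to nearest integer
R: 16×45/255 = 720/255 ≈ 2.824 → 3
G: 251×171/255 = 42921/255 ≈ 168.318 → 168
B: 4×39/255 = 156/255 ≈ 0.612 → 1
= RGB(3, 168, 1)


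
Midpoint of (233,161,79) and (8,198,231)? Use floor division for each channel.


Midpoint: each channel = ⌊(C₁+C₂)/2⌋
R: ⌊(233+8)/2⌋ = 120
G: ⌊(161+198)/2⌋ = 179
B: ⌊(79+231)/2⌋ = 155
= RGB(120, 179, 155)


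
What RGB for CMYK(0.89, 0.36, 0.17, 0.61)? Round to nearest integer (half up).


R = 255 × (1-C) × (1-K) = 255 × 0.11 × 0.39 = 10.9395 → 11
G = 255 × (1-M) × (1-K) = 255 × 0.64 × 0.39 = 63.648 → 64
B = 255 × (1-Y) × (1-K) = 255 × 0.83 × 0.39 = 82.5435 → 83
= RGB(11, 64, 83)


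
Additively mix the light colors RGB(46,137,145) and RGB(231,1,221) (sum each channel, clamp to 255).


Additive: each channel = min(255, C₁+C₂)
R: 46+231 = 277 → 255
G: 137+1 = 138 → 138
B: 145+221 = 366 → 255
= RGB(255, 138, 255)


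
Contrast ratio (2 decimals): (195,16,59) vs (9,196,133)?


Linearize each sRGB channel c=v/255: c/12.92 if c ≤ 0.04045 else ((c+0.055)/1.055)^2.4
L = 0.2126×R_lin + 0.7152×G_lin + 0.0722×B_lin
Color 1 (195,16,59):
  R=195: 195/255≈0.7647 > 0.04045 → ((0.7647+0.055)/1.055)^2.4 ≈ 0.54572
  G=16: 16/255≈0.0627 > 0.04045 → ((0.0627+0.055)/1.055)^2.4 ≈ 0.00518
  B=59: 59/255≈0.2314 > 0.04045 → ((0.2314+0.055)/1.055)^2.4 ≈ 0.04374
  L1 = 0.2126×0.54572 + 0.7152×0.00518 + 0.0722×0.04374 ≈ 0.12288
Color 2 (9,196,133):
  R=9: 9/255≈0.0353 ≤ 0.04045 → 0.0353/12.92 ≈ 0.00273
  G=196: 196/255≈0.7686 > 0.04045 → ((0.7686+0.055)/1.055)^2.4 ≈ 0.55201
  B=133: 133/255≈0.5216 > 0.04045 → ((0.5216+0.055)/1.055)^2.4 ≈ 0.23455
  L2 = 0.2126×0.00273 + 0.7152×0.55201 + 0.0722×0.23455 ≈ 0.41231
Lighter = 0.41231, Darker = 0.12288
Ratio = (L_lighter + 0.05) / (L_darker + 0.05)
Ratio = (0.41231 + 0.05) / (0.12288 + 0.05) = 0.46231 / 0.17288 ≈ 2.6741
Ratio ≈ 2.67:1


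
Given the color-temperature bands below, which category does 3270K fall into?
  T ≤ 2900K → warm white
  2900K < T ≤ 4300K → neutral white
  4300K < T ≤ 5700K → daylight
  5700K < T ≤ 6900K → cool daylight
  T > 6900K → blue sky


Temperature: 3270K
2900K < 3270K ≤ 4300K → neutral white
Classification: neutral white


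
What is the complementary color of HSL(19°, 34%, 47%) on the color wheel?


Complement = opposite side of color wheel = hue + 180°
H' = (19 + 180) mod 360 = 199°
S and L unchanged.
= HSL(199°, 34%, 47%)


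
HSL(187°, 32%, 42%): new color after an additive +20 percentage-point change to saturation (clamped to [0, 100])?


Original S = 32%
Adjustment = +20 percentage points
New S = 32 + (20) = 52
Clamp to [0, 100] → 52
= HSL(187°, 52%, 42%)


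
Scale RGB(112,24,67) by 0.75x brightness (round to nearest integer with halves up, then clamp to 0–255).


Multiply each channel by 0.75, round half up, clamp to [0, 255]
R: 112×0.75 = 84
G: 24×0.75 = 18
B: 67×0.75 = 50.25 → round → 50
= RGB(84, 18, 50)


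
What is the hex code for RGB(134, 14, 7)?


R = 134 → 86 (hex)
G = 14 → 0E (hex)
B = 7 → 07 (hex)
Hex = #860E07


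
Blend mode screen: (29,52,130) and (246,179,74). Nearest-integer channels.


Screen: C = 255 - (255-A)×(255-B)/255, rounded to nearest integer
R: 255 - (255-29)×(255-246)/255 = 255 - 2034/255 ≈ 255 - 7.976 = 247.024 → 247
G: 255 - (255-52)×(255-179)/255 = 255 - 15428/255 ≈ 255 - 60.502 = 194.498 → 194
B: 255 - (255-130)×(255-74)/255 = 255 - 22625/255 ≈ 255 - 88.725 = 166.275 → 166
= RGB(247, 194, 166)


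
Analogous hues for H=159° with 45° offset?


Base hue: 159°
Left analog: (159 - 45) mod 360 = 114°
Right analog: (159 + 45) mod 360 = 204°
Analogous hues = 114° and 204°


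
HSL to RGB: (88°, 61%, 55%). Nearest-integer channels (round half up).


H=88°, S=0.61, L=0.55
C = (1-|2L-1|)×S = (1-|0.10|)×0.61 = 0.549
H' = H/60 = 88/60 ≈ 1.4667; X = C×(1-|H' mod 2 - 1|) = 0.2928
m = L - C/2 = 0.55 - 0.2745 = 0.2755
Sector ⌊H'⌋ = 1 → (R',G',B') = (0.2928, 0.549, 0.0)
RGB = ((R'+m)×255, (G'+m)×255, (B'+m)×255) = (144.9165, 210.2475, 70.2525)
Round half up → RGB(145, 210, 70)


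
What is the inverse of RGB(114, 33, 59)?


Invert: (255-R, 255-G, 255-B)
R: 255-114 = 141
G: 255-33 = 222
B: 255-59 = 196
= RGB(141, 222, 196)


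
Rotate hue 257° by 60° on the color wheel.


New hue = (H + rotation) mod 360
New hue = (257 + 60) mod 360
= 317 mod 360
= 317°


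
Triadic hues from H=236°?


Triadic: equally spaced at 120° intervals
H1 = 236°
H2 = (236 + 120) mod 360 = 356°
H3 = (236 + 240) mod 360 = 116°
Triadic = 236°, 356°, 116°


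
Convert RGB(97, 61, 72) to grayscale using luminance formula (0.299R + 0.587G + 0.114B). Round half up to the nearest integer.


Gray = 0.299×R + 0.587×G + 0.114×B
Gray = 0.299×97 + 0.587×61 + 0.114×72
Gray = 29.003 + 35.807 + 8.208
Gray = 73.018 → round half up → 73
Gray = 73


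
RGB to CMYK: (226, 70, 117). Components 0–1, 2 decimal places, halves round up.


R'=226/255≈0.8863, G'=70/255≈0.2745, B'=117/255≈0.4588
K = 1 - max(R',G',B') = 1 - 226/255 = 29/255 = 0.11372… → 0.11
(1-R'-K)/(1-K) simplifies to (max-R)/max with max = 226:
C = (226-226)/226 = 0/226 = 0 → 0.00
M = (226-70)/226 = 156/226 = 0.69026… → 0.69
Y = (226-117)/226 = 109/226 = 0.48230… → 0.48
= CMYK(0.00, 0.69, 0.48, 0.11)


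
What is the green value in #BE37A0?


Color: #BE37A0
R = BE = 190
G = 37 = 55
B = A0 = 160
Green = 55


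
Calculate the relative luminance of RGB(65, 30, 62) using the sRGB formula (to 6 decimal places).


Linearize each channel (sRGB transfer function): c = v/255; c_lin = c/12.92 if c ≤ 0.04045, else ((c+0.055)/1.055)^2.4
  R: 65/255 ≈ 0.254902 > 0.04045 → ((0.254902+0.055)/1.055)^2.4 ≈ 0.052861
  G: 30/255 ≈ 0.117647 > 0.04045 → ((0.117647+0.055)/1.055)^2.4 ≈ 0.012983
  B: 62/255 ≈ 0.243137 > 0.04045 → ((0.243137+0.055)/1.055)^2.4 ≈ 0.048172
R_lin = 0.052861, G_lin = 0.012983, B_lin = 0.048172
L = 0.2126×R + 0.7152×G + 0.0722×B
L = 0.2126×0.052861 + 0.7152×0.012983 + 0.0722×0.048172
L ≈ 0.024002


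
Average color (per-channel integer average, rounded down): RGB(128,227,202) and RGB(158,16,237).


Midpoint: each channel = ⌊(C₁+C₂)/2⌋
R: ⌊(128+158)/2⌋ = 143
G: ⌊(227+16)/2⌋ = 121
B: ⌊(202+237)/2⌋ = 219
= RGB(143, 121, 219)


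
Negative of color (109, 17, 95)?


Invert: (255-R, 255-G, 255-B)
R: 255-109 = 146
G: 255-17 = 238
B: 255-95 = 160
= RGB(146, 238, 160)


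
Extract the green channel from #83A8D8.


Color: #83A8D8
R = 83 = 131
G = A8 = 168
B = D8 = 216
Green = 168


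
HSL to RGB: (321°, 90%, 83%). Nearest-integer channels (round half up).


H=321°, S=0.90, L=0.83
C = (1-|2L-1|)×S = (1-|0.66|)×0.90 = 0.306
H' = H/60 = 321/60 ≈ 5.3500; X = C×(1-|H' mod 2 - 1|) = 0.1989
m = L - C/2 = 0.83 - 0.153 = 0.677
Sector ⌊H'⌋ = 5 → (R',G',B') = (0.306, 0.0, 0.1989)
RGB = ((R'+m)×255, (G'+m)×255, (B'+m)×255) = (250.665, 172.635, 223.3545)
Round half up → RGB(251, 173, 223)


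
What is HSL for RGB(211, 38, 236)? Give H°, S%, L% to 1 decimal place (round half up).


Normalize: R'=211/255≈0.8275, G'=38/255≈0.1490, B'=236/255≈0.9255
Max=236/255, Min=38/255, Δ=Max-Min=198/255
L = (Max+Min)/2 = (236+38)/510 = 274/510 = 0.53725… → L = 53.7%
L > 0.5 → S = Δ/(2-Max-Min) = 198/(510-236-38) = 198/236 = 0.83898… → S = 83.9%
(the 1/255 factors cancel in S and H, so raw channel differences can be used)
Max is B' → H = 60 × ((R-G)/Δ + 4) = 60 × ((211-38)/198 + 4)
  173/198 + 4 = 0.8737… + 4 = 4.8737…
  H = 60 × 4.8737… = 292.424…° → H = 292.4°
= HSL(292.4°, 83.9%, 53.7%)


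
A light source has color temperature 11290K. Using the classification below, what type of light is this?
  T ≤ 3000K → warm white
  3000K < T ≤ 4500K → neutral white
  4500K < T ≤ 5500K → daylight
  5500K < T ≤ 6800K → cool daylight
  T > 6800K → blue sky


Temperature: 11290K
11290K > 6800K → blue sky
Classification: blue sky


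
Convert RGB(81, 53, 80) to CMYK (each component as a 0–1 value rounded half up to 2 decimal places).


R'=81/255≈0.3176, G'=53/255≈0.2078, B'=80/255≈0.3137
K = 1 - max(R',G',B') = 1 - 81/255 = 174/255 = 0.68235… → 0.68
(1-R'-K)/(1-K) simplifies to (max-R)/max with max = 81:
C = (81-81)/81 = 0/81 = 0 → 0.00
M = (81-53)/81 = 28/81 = 0.34567… → 0.35
Y = (81-80)/81 = 1/81 = 0.01234… → 0.01
= CMYK(0.00, 0.35, 0.01, 0.68)


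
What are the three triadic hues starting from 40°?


Triadic: equally spaced at 120° intervals
H1 = 40°
H2 = (40 + 120) mod 360 = 160°
H3 = (40 + 240) mod 360 = 280°
Triadic = 40°, 160°, 280°


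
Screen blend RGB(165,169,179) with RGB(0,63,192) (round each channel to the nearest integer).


Screen: C = 255 - (255-A)×(255-B)/255, rounded to nearest integer
R: 255 - (255-165)×(255-0)/255 = 255 - 22950/255 ≈ 255 - 90.000 = 165.000 → 165
G: 255 - (255-169)×(255-63)/255 = 255 - 16512/255 ≈ 255 - 64.753 = 190.247 → 190
B: 255 - (255-179)×(255-192)/255 = 255 - 4788/255 ≈ 255 - 18.776 = 236.224 → 236
= RGB(165, 190, 236)


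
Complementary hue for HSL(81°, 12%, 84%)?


Complement = opposite side of color wheel = hue + 180°
H' = (81 + 180) mod 360 = 261°
S and L unchanged.
= HSL(261°, 12%, 84%)


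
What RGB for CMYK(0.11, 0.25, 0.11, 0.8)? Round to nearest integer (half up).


R = 255 × (1-C) × (1-K) = 255 × 0.89 × 0.20 = 45.39 → 45
G = 255 × (1-M) × (1-K) = 255 × 0.75 × 0.20 = 38.25 → 38
B = 255 × (1-Y) × (1-K) = 255 × 0.89 × 0.20 = 45.39 → 45
= RGB(45, 38, 45)


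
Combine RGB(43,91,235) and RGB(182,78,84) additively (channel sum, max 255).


Additive: each channel = min(255, C₁+C₂)
R: 43+182 = 225 → 225
G: 91+78 = 169 → 169
B: 235+84 = 319 → 255
= RGB(225, 169, 255)


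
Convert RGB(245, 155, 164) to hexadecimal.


R = 245 → F5 (hex)
G = 155 → 9B (hex)
B = 164 → A4 (hex)
Hex = #F59BA4


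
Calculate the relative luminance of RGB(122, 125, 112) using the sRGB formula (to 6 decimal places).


Linearize each channel (sRGB transfer function): c = v/255; c_lin = c/12.92 if c ≤ 0.04045, else ((c+0.055)/1.055)^2.4
  R: 122/255 ≈ 0.478431 > 0.04045 → ((0.478431+0.055)/1.055)^2.4 ≈ 0.194618
  G: 125/255 ≈ 0.490196 > 0.04045 → ((0.490196+0.055)/1.055)^2.4 ≈ 0.205079
  B: 112/255 ≈ 0.439216 > 0.04045 → ((0.439216+0.055)/1.055)^2.4 ≈ 0.162029
R_lin = 0.194618, G_lin = 0.205079, B_lin = 0.162029
L = 0.2126×R + 0.7152×G + 0.0722×B
L = 0.2126×0.194618 + 0.7152×0.205079 + 0.0722×0.162029
L ≈ 0.199747


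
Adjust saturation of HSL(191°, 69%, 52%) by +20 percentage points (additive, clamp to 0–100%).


Original S = 69%
Adjustment = +20 percentage points
New S = 69 + (20) = 89
Clamp to [0, 100] → 89
= HSL(191°, 89%, 52%)


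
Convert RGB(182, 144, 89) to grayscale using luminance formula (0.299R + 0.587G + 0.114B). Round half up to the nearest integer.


Gray = 0.299×R + 0.587×G + 0.114×B
Gray = 0.299×182 + 0.587×144 + 0.114×89
Gray = 54.418 + 84.528 + 10.146
Gray = 149.092 → round half up → 149
Gray = 149


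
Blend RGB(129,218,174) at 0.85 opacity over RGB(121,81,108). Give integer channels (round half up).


C = α×F + (1-α)×B, with 1-α = 0.15
R: 0.85×129 + 0.15×121 = 109.65 + 18.15 = 127.80 → 128
G: 0.85×218 + 0.15×81 = 185.30 + 12.15 = 197.45 → 197
B: 0.85×174 + 0.15×108 = 147.90 + 16.20 = 164.10 → 164
= RGB(128, 197, 164)


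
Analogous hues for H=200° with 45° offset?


Base hue: 200°
Left analog: (200 - 45) mod 360 = 155°
Right analog: (200 + 45) mod 360 = 245°
Analogous hues = 155° and 245°


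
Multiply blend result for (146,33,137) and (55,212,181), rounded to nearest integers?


Multiply: C = A×B/255, rounded to nearest integer
R: 146×55/255 = 8030/255 ≈ 31.490 → 31
G: 33×212/255 = 6996/255 ≈ 27.435 → 27
B: 137×181/255 = 24797/255 ≈ 97.243 → 97
= RGB(31, 27, 97)


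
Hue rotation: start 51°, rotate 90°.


New hue = (H + rotation) mod 360
New hue = (51 + 90) mod 360
= 141 mod 360
= 141°


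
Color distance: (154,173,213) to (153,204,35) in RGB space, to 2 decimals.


d = √[(R₁-R₂)² + (G₁-G₂)² + (B₁-B₂)²]
d = √[(154-153)² + (173-204)² + (213-35)²]
d = √[1 + 961 + 31684]
d = √32646
d ≈ 180.68


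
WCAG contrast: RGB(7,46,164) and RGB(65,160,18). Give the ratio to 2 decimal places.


Linearize each sRGB channel c=v/255: c/12.92 if c ≤ 0.04045 else ((c+0.055)/1.055)^2.4
L = 0.2126×R_lin + 0.7152×G_lin + 0.0722×B_lin
Color 1 (7,46,164):
  R=7: 7/255≈0.0275 ≤ 0.04045 → 0.0275/12.92 ≈ 0.00212
  G=46: 46/255≈0.1804 > 0.04045 → ((0.1804+0.055)/1.055)^2.4 ≈ 0.02732
  B=164: 164/255≈0.6431 > 0.04045 → ((0.6431+0.055)/1.055)^2.4 ≈ 0.37124
  L1 = 0.2126×0.00212 + 0.7152×0.02732 + 0.0722×0.37124 ≈ 0.04679
Color 2 (65,160,18):
  R=65: 65/255≈0.2549 > 0.04045 → ((0.2549+0.055)/1.055)^2.4 ≈ 0.05286
  G=160: 160/255≈0.6275 > 0.04045 → ((0.6275+0.055)/1.055)^2.4 ≈ 0.35153
  B=18: 18/255≈0.0706 > 0.04045 → ((0.0706+0.055)/1.055)^2.4 ≈ 0.00605
  L2 = 0.2126×0.05286 + 0.7152×0.35153 + 0.0722×0.00605 ≈ 0.26309
Lighter = 0.26309, Darker = 0.04679
Ratio = (L_lighter + 0.05) / (L_darker + 0.05)
Ratio = (0.26309 + 0.05) / (0.04679 + 0.05) = 0.31309 / 0.09679 ≈ 3.2346
Ratio ≈ 3.23:1


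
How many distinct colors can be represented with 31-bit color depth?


Colors = 2^bits = 2^31
= 2,147,483,648 colors


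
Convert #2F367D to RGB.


2F → 47 (R)
36 → 54 (G)
7D → 125 (B)
= RGB(47, 54, 125)


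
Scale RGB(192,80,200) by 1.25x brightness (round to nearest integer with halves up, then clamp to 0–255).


Multiply each channel by 1.25, round half up, clamp to [0, 255]
R: 192×1.25 = 240
G: 80×1.25 = 100
B: 200×1.25 = 250
= RGB(240, 100, 250)


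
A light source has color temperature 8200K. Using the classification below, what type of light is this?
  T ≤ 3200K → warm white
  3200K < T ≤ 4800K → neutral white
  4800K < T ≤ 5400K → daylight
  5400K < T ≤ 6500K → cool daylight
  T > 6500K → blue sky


Temperature: 8200K
8200K > 6500K → blue sky
Classification: blue sky


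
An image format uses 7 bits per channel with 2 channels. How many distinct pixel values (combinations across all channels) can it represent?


Total bits = 7 bits/channel × 2 channels = 14 bits
Distinct pixel values = 2^14
= 16,384 pixel values


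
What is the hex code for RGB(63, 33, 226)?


R = 63 → 3F (hex)
G = 33 → 21 (hex)
B = 226 → E2 (hex)
Hex = #3F21E2


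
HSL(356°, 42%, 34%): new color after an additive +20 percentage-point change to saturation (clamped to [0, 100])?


Original S = 42%
Adjustment = +20 percentage points
New S = 42 + (20) = 62
Clamp to [0, 100] → 62
= HSL(356°, 62%, 34%)


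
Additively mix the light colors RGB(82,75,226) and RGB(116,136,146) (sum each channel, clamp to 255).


Additive: each channel = min(255, C₁+C₂)
R: 82+116 = 198 → 198
G: 75+136 = 211 → 211
B: 226+146 = 372 → 255
= RGB(198, 211, 255)
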